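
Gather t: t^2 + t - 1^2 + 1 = t^2 + t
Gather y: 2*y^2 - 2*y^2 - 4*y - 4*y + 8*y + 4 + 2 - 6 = 0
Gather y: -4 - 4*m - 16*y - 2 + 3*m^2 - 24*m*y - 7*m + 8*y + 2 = 3*m^2 - 11*m + y*(-24*m - 8) - 4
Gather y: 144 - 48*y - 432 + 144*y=96*y - 288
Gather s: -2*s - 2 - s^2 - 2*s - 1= -s^2 - 4*s - 3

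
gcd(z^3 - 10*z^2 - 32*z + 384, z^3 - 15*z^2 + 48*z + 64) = z^2 - 16*z + 64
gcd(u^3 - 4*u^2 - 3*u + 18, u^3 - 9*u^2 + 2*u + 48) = u^2 - u - 6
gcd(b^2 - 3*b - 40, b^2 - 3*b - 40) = b^2 - 3*b - 40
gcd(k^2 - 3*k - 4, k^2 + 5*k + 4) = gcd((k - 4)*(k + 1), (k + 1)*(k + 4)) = k + 1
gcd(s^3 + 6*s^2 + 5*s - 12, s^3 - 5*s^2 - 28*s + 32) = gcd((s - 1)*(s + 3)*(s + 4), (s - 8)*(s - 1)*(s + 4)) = s^2 + 3*s - 4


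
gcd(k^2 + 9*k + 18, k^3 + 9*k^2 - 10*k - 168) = k + 6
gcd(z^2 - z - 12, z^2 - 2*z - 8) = z - 4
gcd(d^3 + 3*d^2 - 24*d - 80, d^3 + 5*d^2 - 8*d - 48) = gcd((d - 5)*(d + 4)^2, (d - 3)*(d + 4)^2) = d^2 + 8*d + 16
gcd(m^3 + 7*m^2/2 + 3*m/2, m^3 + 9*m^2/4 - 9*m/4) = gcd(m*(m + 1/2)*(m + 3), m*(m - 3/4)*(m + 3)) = m^2 + 3*m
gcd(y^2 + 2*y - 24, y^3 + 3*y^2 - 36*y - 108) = y + 6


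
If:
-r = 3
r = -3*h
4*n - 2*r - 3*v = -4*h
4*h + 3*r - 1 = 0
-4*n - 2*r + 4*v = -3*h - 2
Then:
No Solution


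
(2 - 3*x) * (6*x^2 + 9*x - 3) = -18*x^3 - 15*x^2 + 27*x - 6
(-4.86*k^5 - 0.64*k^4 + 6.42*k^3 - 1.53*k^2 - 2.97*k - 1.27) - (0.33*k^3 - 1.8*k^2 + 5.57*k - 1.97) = -4.86*k^5 - 0.64*k^4 + 6.09*k^3 + 0.27*k^2 - 8.54*k + 0.7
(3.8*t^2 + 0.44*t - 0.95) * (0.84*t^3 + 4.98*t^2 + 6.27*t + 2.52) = 3.192*t^5 + 19.2936*t^4 + 25.2192*t^3 + 7.6038*t^2 - 4.8477*t - 2.394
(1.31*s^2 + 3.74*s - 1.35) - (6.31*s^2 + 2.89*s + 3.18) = -5.0*s^2 + 0.85*s - 4.53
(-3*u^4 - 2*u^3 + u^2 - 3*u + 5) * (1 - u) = 3*u^5 - u^4 - 3*u^3 + 4*u^2 - 8*u + 5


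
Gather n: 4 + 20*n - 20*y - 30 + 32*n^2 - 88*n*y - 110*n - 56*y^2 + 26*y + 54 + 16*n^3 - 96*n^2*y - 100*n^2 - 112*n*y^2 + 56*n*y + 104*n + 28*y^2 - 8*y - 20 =16*n^3 + n^2*(-96*y - 68) + n*(-112*y^2 - 32*y + 14) - 28*y^2 - 2*y + 8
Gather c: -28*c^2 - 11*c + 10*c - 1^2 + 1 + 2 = -28*c^2 - c + 2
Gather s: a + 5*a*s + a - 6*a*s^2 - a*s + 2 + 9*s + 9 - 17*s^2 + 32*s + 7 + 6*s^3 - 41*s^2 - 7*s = 2*a + 6*s^3 + s^2*(-6*a - 58) + s*(4*a + 34) + 18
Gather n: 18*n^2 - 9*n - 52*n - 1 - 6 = 18*n^2 - 61*n - 7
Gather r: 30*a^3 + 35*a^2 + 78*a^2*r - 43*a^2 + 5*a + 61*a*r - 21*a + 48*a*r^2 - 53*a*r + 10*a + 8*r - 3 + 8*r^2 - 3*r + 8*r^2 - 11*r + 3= 30*a^3 - 8*a^2 - 6*a + r^2*(48*a + 16) + r*(78*a^2 + 8*a - 6)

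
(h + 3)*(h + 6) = h^2 + 9*h + 18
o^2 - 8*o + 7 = (o - 7)*(o - 1)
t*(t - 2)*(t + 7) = t^3 + 5*t^2 - 14*t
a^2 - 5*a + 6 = (a - 3)*(a - 2)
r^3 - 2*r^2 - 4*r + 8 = (r - 2)^2*(r + 2)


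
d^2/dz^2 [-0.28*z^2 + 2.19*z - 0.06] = -0.560000000000000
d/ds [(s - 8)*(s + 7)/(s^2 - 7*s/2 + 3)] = 2*(-5*s^2 + 236*s - 398)/(4*s^4 - 28*s^3 + 73*s^2 - 84*s + 36)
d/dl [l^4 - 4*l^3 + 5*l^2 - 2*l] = 4*l^3 - 12*l^2 + 10*l - 2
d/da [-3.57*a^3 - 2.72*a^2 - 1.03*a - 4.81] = -10.71*a^2 - 5.44*a - 1.03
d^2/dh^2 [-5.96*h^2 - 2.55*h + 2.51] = -11.9200000000000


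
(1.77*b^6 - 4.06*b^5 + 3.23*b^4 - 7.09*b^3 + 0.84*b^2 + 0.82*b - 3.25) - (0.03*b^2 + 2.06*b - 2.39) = 1.77*b^6 - 4.06*b^5 + 3.23*b^4 - 7.09*b^3 + 0.81*b^2 - 1.24*b - 0.86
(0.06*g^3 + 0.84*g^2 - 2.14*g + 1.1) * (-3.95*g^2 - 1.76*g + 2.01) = -0.237*g^5 - 3.4236*g^4 + 7.0952*g^3 + 1.1098*g^2 - 6.2374*g + 2.211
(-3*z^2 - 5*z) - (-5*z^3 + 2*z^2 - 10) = 5*z^3 - 5*z^2 - 5*z + 10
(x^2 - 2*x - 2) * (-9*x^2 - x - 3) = -9*x^4 + 17*x^3 + 17*x^2 + 8*x + 6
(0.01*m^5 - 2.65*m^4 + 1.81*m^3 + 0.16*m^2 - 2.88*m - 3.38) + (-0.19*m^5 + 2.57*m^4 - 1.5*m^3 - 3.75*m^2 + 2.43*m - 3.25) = -0.18*m^5 - 0.0800000000000001*m^4 + 0.31*m^3 - 3.59*m^2 - 0.45*m - 6.63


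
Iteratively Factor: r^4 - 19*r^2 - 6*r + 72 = (r - 4)*(r^3 + 4*r^2 - 3*r - 18) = (r - 4)*(r + 3)*(r^2 + r - 6) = (r - 4)*(r - 2)*(r + 3)*(r + 3)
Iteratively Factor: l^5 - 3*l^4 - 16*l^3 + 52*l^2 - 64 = (l + 4)*(l^4 - 7*l^3 + 12*l^2 + 4*l - 16) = (l - 4)*(l + 4)*(l^3 - 3*l^2 + 4) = (l - 4)*(l - 2)*(l + 4)*(l^2 - l - 2) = (l - 4)*(l - 2)*(l + 1)*(l + 4)*(l - 2)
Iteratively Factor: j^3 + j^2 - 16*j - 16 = (j - 4)*(j^2 + 5*j + 4) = (j - 4)*(j + 1)*(j + 4)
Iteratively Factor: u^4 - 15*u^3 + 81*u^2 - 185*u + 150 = (u - 2)*(u^3 - 13*u^2 + 55*u - 75) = (u - 5)*(u - 2)*(u^2 - 8*u + 15) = (u - 5)*(u - 3)*(u - 2)*(u - 5)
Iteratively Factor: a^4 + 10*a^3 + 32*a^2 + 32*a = (a + 2)*(a^3 + 8*a^2 + 16*a) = (a + 2)*(a + 4)*(a^2 + 4*a) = a*(a + 2)*(a + 4)*(a + 4)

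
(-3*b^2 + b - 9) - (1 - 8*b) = -3*b^2 + 9*b - 10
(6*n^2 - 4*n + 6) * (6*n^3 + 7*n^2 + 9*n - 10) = 36*n^5 + 18*n^4 + 62*n^3 - 54*n^2 + 94*n - 60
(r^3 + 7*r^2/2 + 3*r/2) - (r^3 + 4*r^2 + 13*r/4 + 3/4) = -r^2/2 - 7*r/4 - 3/4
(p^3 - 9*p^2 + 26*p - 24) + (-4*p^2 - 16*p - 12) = p^3 - 13*p^2 + 10*p - 36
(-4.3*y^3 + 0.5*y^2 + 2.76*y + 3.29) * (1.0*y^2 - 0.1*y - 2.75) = -4.3*y^5 + 0.93*y^4 + 14.535*y^3 + 1.639*y^2 - 7.919*y - 9.0475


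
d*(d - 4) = d^2 - 4*d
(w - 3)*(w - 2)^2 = w^3 - 7*w^2 + 16*w - 12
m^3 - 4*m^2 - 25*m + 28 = (m - 7)*(m - 1)*(m + 4)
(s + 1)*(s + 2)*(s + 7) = s^3 + 10*s^2 + 23*s + 14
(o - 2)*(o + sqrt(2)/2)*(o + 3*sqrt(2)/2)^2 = o^4 - 2*o^3 + 7*sqrt(2)*o^3/2 - 7*sqrt(2)*o^2 + 15*o^2/2 - 15*o + 9*sqrt(2)*o/4 - 9*sqrt(2)/2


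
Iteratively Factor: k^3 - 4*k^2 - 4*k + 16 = (k - 4)*(k^2 - 4) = (k - 4)*(k - 2)*(k + 2)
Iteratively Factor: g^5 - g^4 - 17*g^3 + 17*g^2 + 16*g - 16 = (g - 1)*(g^4 - 17*g^2 + 16) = (g - 1)*(g + 1)*(g^3 - g^2 - 16*g + 16) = (g - 4)*(g - 1)*(g + 1)*(g^2 + 3*g - 4) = (g - 4)*(g - 1)^2*(g + 1)*(g + 4)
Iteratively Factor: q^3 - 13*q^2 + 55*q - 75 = (q - 3)*(q^2 - 10*q + 25) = (q - 5)*(q - 3)*(q - 5)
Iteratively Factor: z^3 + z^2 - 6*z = (z + 3)*(z^2 - 2*z) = z*(z + 3)*(z - 2)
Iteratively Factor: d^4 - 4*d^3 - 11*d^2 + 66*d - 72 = (d - 3)*(d^3 - d^2 - 14*d + 24) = (d - 3)*(d - 2)*(d^2 + d - 12) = (d - 3)^2*(d - 2)*(d + 4)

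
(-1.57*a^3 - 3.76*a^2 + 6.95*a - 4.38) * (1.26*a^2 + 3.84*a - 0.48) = -1.9782*a^5 - 10.7664*a^4 - 4.9278*a^3 + 22.974*a^2 - 20.1552*a + 2.1024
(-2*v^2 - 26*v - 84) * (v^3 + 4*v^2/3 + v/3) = -2*v^5 - 86*v^4/3 - 358*v^3/3 - 362*v^2/3 - 28*v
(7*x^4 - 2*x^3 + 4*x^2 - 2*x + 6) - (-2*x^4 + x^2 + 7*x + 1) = 9*x^4 - 2*x^3 + 3*x^2 - 9*x + 5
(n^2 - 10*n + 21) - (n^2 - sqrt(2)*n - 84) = -10*n + sqrt(2)*n + 105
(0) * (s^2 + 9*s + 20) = 0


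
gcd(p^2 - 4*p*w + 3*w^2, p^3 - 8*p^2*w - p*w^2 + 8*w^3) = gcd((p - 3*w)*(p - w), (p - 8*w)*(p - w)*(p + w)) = p - w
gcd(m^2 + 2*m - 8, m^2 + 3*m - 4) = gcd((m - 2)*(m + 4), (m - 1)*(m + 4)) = m + 4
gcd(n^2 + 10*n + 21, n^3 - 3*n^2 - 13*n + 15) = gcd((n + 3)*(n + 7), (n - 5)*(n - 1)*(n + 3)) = n + 3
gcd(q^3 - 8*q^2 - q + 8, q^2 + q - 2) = q - 1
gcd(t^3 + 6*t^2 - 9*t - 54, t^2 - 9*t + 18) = t - 3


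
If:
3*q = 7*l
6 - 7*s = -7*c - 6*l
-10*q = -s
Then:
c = 236*s/245 - 6/7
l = 3*s/70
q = s/10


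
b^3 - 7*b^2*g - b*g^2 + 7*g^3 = (b - 7*g)*(b - g)*(b + g)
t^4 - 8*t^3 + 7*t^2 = t^2*(t - 7)*(t - 1)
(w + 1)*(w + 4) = w^2 + 5*w + 4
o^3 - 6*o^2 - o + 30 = (o - 5)*(o - 3)*(o + 2)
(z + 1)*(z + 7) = z^2 + 8*z + 7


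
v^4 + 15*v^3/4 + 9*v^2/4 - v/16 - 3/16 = (v - 1/4)*(v + 1/2)^2*(v + 3)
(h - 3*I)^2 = h^2 - 6*I*h - 9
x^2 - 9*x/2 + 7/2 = (x - 7/2)*(x - 1)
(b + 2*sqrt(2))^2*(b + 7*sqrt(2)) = b^3 + 11*sqrt(2)*b^2 + 64*b + 56*sqrt(2)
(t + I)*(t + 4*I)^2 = t^3 + 9*I*t^2 - 24*t - 16*I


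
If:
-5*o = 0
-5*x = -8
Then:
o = 0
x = 8/5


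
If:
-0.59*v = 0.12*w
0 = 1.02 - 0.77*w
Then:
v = -0.27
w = 1.32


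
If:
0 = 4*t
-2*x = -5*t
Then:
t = 0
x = 0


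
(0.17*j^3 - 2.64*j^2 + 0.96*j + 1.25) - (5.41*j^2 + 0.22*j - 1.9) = 0.17*j^3 - 8.05*j^2 + 0.74*j + 3.15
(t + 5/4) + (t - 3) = 2*t - 7/4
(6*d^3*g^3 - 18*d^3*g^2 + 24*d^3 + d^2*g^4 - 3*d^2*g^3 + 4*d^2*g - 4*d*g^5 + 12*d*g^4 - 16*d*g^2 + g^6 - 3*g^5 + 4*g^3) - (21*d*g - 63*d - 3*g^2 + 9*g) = 6*d^3*g^3 - 18*d^3*g^2 + 24*d^3 + d^2*g^4 - 3*d^2*g^3 + 4*d^2*g - 4*d*g^5 + 12*d*g^4 - 16*d*g^2 - 21*d*g + 63*d + g^6 - 3*g^5 + 4*g^3 + 3*g^2 - 9*g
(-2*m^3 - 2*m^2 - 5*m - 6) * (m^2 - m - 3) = -2*m^5 + 3*m^3 + 5*m^2 + 21*m + 18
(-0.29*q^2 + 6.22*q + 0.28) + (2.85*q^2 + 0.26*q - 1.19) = 2.56*q^2 + 6.48*q - 0.91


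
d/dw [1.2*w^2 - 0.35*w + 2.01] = 2.4*w - 0.35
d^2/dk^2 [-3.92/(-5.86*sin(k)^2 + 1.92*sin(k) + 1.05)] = (538.444928*sin(k)^4 - 132.314112*sin(k)^3 - 696.737664*sin(k)^2 + 256.725504*sin(k) - 77.140896)/(-5.86*sin(k)^2 + 1.92*sin(k) + 1.05)^3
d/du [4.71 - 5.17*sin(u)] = -5.17*cos(u)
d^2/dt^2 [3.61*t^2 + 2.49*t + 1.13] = 7.22000000000000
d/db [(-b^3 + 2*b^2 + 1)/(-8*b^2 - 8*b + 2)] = (4*b^4 + 8*b^3 - 11*b^2 + 12*b + 4)/(2*(16*b^4 + 32*b^3 + 8*b^2 - 8*b + 1))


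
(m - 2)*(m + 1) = m^2 - m - 2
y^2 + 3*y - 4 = (y - 1)*(y + 4)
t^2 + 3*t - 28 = (t - 4)*(t + 7)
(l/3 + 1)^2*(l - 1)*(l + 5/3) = l^4/9 + 20*l^3/27 + 34*l^2/27 - 4*l/9 - 5/3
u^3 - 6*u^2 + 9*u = u*(u - 3)^2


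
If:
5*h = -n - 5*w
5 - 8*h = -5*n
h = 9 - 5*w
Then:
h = -10/7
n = -23/7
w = 73/35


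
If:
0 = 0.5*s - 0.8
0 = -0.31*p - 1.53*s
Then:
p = -7.90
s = 1.60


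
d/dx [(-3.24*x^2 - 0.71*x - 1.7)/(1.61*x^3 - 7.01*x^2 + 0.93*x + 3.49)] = (5.2164*x^4 + 2.2862*x^3 + 0.220700000000001*x^2 - 46.4492*x - 0.8969)/(2.5921*x^6 - 22.5722*x^5 + 52.1347*x^4 - 1.8008*x^3 - 48.0649*x^2 + 6.4914*x + 12.1801)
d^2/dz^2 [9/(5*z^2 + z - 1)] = 18*(-25*z^2 - 5*z + (10*z + 1)^2 + 5)/(5*z^2 + z - 1)^3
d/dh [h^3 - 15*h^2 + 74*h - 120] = 3*h^2 - 30*h + 74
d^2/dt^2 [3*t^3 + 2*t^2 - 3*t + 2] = 18*t + 4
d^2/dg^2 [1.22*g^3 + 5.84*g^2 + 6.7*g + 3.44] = 7.32*g + 11.68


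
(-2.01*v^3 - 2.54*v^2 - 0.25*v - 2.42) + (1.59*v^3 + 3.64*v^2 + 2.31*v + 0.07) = -0.42*v^3 + 1.1*v^2 + 2.06*v - 2.35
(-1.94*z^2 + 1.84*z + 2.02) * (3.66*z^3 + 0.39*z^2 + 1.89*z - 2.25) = -7.1004*z^5 + 5.9778*z^4 + 4.4442*z^3 + 8.6304*z^2 - 0.322200000000001*z - 4.545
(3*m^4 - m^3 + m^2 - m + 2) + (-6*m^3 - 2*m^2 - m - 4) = 3*m^4 - 7*m^3 - m^2 - 2*m - 2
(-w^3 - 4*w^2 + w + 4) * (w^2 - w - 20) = -w^5 - 3*w^4 + 25*w^3 + 83*w^2 - 24*w - 80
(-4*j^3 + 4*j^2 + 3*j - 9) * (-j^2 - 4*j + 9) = 4*j^5 + 12*j^4 - 55*j^3 + 33*j^2 + 63*j - 81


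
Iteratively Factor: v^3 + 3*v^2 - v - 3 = (v - 1)*(v^2 + 4*v + 3) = (v - 1)*(v + 1)*(v + 3)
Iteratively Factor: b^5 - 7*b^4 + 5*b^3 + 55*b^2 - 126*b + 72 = (b - 1)*(b^4 - 6*b^3 - b^2 + 54*b - 72) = (b - 3)*(b - 1)*(b^3 - 3*b^2 - 10*b + 24) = (b - 4)*(b - 3)*(b - 1)*(b^2 + b - 6) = (b - 4)*(b - 3)*(b - 2)*(b - 1)*(b + 3)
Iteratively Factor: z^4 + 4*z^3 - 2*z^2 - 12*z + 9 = (z - 1)*(z^3 + 5*z^2 + 3*z - 9) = (z - 1)^2*(z^2 + 6*z + 9) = (z - 1)^2*(z + 3)*(z + 3)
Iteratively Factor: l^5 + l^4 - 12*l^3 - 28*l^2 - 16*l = (l)*(l^4 + l^3 - 12*l^2 - 28*l - 16) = l*(l + 2)*(l^3 - l^2 - 10*l - 8) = l*(l + 1)*(l + 2)*(l^2 - 2*l - 8) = l*(l - 4)*(l + 1)*(l + 2)*(l + 2)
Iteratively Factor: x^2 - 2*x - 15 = (x - 5)*(x + 3)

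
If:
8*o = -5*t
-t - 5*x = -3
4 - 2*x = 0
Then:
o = 35/8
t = -7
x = 2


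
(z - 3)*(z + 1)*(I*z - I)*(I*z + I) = -z^4 + 2*z^3 + 4*z^2 - 2*z - 3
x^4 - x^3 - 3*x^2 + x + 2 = (x - 2)*(x - 1)*(x + 1)^2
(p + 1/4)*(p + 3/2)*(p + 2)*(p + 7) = p^4 + 43*p^3/4 + 241*p^2/8 + 223*p/8 + 21/4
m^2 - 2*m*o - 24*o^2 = (m - 6*o)*(m + 4*o)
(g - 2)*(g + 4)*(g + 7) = g^3 + 9*g^2 + 6*g - 56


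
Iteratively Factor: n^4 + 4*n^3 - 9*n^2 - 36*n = (n + 4)*(n^3 - 9*n) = n*(n + 4)*(n^2 - 9) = n*(n + 3)*(n + 4)*(n - 3)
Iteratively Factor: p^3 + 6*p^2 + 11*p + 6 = (p + 2)*(p^2 + 4*p + 3) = (p + 1)*(p + 2)*(p + 3)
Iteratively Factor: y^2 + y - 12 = (y + 4)*(y - 3)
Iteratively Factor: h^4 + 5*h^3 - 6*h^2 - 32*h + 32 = (h + 4)*(h^3 + h^2 - 10*h + 8) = (h - 2)*(h + 4)*(h^2 + 3*h - 4) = (h - 2)*(h - 1)*(h + 4)*(h + 4)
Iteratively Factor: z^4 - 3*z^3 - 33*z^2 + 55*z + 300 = (z + 4)*(z^3 - 7*z^2 - 5*z + 75) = (z - 5)*(z + 4)*(z^2 - 2*z - 15) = (z - 5)*(z + 3)*(z + 4)*(z - 5)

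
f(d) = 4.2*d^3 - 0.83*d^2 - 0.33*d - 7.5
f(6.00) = 867.84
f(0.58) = -7.15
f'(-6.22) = 497.47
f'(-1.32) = 23.82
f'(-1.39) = 26.32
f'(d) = 12.6*d^2 - 1.66*d - 0.33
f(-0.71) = -9.19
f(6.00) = 867.84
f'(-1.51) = 30.91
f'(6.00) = 443.31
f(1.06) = -3.78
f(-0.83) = -10.20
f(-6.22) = -1048.25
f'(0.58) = 2.95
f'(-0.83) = 9.73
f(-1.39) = -19.92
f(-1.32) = -18.17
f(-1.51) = -23.35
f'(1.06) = 12.07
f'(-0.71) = 7.20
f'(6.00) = 443.31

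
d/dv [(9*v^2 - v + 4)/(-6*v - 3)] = 3*(-2*v^2 - 2*v + 1)/(4*v^2 + 4*v + 1)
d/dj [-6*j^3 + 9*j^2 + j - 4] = -18*j^2 + 18*j + 1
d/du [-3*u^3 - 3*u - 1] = -9*u^2 - 3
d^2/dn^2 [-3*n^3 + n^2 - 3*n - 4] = 2 - 18*n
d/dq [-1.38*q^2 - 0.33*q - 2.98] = -2.76*q - 0.33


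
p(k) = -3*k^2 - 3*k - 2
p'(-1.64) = 6.84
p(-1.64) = -5.15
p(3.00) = -38.00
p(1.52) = -13.49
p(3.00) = -38.00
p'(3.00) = -21.00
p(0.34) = -3.37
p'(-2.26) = 10.56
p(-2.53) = -13.61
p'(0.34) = -5.04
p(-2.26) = -10.54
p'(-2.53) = 12.18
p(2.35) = -25.62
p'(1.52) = -12.12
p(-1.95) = -7.56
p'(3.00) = -21.00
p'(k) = -6*k - 3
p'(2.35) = -17.10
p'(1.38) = -11.28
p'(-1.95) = 8.70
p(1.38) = -11.85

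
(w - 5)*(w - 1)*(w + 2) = w^3 - 4*w^2 - 7*w + 10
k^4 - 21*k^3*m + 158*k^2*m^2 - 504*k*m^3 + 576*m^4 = (k - 8*m)*(k - 6*m)*(k - 4*m)*(k - 3*m)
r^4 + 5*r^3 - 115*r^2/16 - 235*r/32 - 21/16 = (r - 7/4)*(r + 1/4)*(r + 1/2)*(r + 6)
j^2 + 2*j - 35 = (j - 5)*(j + 7)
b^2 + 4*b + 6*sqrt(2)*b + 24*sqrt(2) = (b + 4)*(b + 6*sqrt(2))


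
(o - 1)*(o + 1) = o^2 - 1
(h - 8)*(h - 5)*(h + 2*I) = h^3 - 13*h^2 + 2*I*h^2 + 40*h - 26*I*h + 80*I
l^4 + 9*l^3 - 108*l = l*(l - 3)*(l + 6)^2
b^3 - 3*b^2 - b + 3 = (b - 3)*(b - 1)*(b + 1)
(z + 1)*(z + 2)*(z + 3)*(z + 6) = z^4 + 12*z^3 + 47*z^2 + 72*z + 36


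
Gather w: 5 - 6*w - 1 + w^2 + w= w^2 - 5*w + 4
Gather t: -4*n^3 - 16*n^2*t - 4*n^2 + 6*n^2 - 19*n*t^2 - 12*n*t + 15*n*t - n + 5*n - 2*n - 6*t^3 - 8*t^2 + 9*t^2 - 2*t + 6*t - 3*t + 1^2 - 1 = -4*n^3 + 2*n^2 + 2*n - 6*t^3 + t^2*(1 - 19*n) + t*(-16*n^2 + 3*n + 1)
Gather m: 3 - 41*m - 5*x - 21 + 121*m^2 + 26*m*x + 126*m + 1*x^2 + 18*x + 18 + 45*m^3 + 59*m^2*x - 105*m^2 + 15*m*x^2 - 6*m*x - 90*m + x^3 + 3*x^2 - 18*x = 45*m^3 + m^2*(59*x + 16) + m*(15*x^2 + 20*x - 5) + x^3 + 4*x^2 - 5*x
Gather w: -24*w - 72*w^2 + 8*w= -72*w^2 - 16*w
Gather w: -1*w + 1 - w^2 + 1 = -w^2 - w + 2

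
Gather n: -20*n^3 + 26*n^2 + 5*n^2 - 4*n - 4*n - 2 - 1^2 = -20*n^3 + 31*n^2 - 8*n - 3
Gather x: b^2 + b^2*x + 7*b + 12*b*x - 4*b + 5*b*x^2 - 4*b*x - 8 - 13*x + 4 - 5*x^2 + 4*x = b^2 + 3*b + x^2*(5*b - 5) + x*(b^2 + 8*b - 9) - 4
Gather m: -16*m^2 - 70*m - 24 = -16*m^2 - 70*m - 24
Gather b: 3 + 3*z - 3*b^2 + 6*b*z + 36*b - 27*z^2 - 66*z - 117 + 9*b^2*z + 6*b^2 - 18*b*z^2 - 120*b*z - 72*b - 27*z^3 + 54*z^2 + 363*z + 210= b^2*(9*z + 3) + b*(-18*z^2 - 114*z - 36) - 27*z^3 + 27*z^2 + 300*z + 96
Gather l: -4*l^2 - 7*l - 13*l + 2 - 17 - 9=-4*l^2 - 20*l - 24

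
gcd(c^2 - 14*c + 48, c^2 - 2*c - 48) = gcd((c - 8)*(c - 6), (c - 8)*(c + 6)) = c - 8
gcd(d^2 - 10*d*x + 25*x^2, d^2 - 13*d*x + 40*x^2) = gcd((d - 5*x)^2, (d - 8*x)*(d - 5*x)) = -d + 5*x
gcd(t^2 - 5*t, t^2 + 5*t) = t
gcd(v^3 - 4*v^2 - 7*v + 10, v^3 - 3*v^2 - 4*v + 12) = v + 2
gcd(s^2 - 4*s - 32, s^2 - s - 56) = s - 8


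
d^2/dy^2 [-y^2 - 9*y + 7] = -2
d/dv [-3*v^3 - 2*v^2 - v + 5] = -9*v^2 - 4*v - 1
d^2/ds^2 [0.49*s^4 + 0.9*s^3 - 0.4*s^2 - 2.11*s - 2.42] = 5.88*s^2 + 5.4*s - 0.8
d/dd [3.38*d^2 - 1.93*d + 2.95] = 6.76*d - 1.93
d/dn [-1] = 0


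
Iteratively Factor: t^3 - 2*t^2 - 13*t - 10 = (t - 5)*(t^2 + 3*t + 2) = (t - 5)*(t + 1)*(t + 2)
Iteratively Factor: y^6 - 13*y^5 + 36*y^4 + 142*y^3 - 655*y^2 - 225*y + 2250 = (y - 5)*(y^5 - 8*y^4 - 4*y^3 + 122*y^2 - 45*y - 450) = (y - 5)*(y - 3)*(y^4 - 5*y^3 - 19*y^2 + 65*y + 150) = (y - 5)^2*(y - 3)*(y^3 - 19*y - 30) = (y - 5)^2*(y - 3)*(y + 2)*(y^2 - 2*y - 15) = (y - 5)^3*(y - 3)*(y + 2)*(y + 3)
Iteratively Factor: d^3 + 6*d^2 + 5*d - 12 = (d + 3)*(d^2 + 3*d - 4) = (d - 1)*(d + 3)*(d + 4)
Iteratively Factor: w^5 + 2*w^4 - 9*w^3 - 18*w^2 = (w + 2)*(w^4 - 9*w^2) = w*(w + 2)*(w^3 - 9*w) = w*(w - 3)*(w + 2)*(w^2 + 3*w) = w*(w - 3)*(w + 2)*(w + 3)*(w)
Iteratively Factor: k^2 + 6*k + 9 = (k + 3)*(k + 3)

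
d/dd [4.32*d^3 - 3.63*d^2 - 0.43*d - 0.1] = 12.96*d^2 - 7.26*d - 0.43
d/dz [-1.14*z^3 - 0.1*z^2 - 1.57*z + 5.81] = -3.42*z^2 - 0.2*z - 1.57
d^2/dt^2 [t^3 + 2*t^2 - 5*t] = 6*t + 4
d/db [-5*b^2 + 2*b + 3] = 2 - 10*b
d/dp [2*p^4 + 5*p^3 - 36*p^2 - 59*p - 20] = 8*p^3 + 15*p^2 - 72*p - 59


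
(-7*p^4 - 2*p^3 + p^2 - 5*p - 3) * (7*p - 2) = -49*p^5 + 11*p^3 - 37*p^2 - 11*p + 6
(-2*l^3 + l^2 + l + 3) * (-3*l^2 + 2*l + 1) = 6*l^5 - 7*l^4 - 3*l^3 - 6*l^2 + 7*l + 3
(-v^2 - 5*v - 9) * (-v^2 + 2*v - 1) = v^4 + 3*v^3 - 13*v + 9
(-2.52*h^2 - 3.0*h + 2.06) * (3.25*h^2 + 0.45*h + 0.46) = -8.19*h^4 - 10.884*h^3 + 4.1858*h^2 - 0.453*h + 0.9476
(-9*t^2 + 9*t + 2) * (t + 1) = -9*t^3 + 11*t + 2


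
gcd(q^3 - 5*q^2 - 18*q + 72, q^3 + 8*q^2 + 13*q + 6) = 1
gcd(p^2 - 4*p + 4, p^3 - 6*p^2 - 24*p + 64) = p - 2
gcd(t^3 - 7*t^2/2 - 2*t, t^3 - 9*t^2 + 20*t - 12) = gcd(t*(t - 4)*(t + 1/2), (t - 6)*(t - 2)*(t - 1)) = 1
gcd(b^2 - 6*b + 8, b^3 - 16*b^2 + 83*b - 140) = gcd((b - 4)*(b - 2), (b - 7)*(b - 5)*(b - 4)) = b - 4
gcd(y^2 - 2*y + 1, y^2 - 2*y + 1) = y^2 - 2*y + 1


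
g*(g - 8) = g^2 - 8*g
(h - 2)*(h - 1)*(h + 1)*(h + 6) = h^4 + 4*h^3 - 13*h^2 - 4*h + 12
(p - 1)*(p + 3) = p^2 + 2*p - 3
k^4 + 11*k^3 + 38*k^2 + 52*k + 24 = (k + 1)*(k + 2)^2*(k + 6)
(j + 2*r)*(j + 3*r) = j^2 + 5*j*r + 6*r^2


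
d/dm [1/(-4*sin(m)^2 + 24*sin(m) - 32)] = (sin(m) - 3)*cos(m)/(2*(sin(m)^2 - 6*sin(m) + 8)^2)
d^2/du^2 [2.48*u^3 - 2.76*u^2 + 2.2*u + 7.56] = 14.88*u - 5.52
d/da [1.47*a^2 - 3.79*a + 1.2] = 2.94*a - 3.79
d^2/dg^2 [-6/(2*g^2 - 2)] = 6*(-3*g^2 - 1)/(g^2 - 1)^3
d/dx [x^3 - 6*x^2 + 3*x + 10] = 3*x^2 - 12*x + 3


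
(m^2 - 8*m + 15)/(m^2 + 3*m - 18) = (m - 5)/(m + 6)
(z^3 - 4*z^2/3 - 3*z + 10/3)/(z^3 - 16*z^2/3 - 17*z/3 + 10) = (z - 2)/(z - 6)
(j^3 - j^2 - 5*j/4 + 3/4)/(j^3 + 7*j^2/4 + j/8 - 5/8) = 2*(2*j - 3)/(4*j + 5)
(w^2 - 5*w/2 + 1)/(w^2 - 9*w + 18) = (w^2 - 5*w/2 + 1)/(w^2 - 9*w + 18)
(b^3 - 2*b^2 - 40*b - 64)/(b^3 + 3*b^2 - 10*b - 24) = (b - 8)/(b - 3)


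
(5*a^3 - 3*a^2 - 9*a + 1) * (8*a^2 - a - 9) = 40*a^5 - 29*a^4 - 114*a^3 + 44*a^2 + 80*a - 9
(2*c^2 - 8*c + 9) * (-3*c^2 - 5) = -6*c^4 + 24*c^3 - 37*c^2 + 40*c - 45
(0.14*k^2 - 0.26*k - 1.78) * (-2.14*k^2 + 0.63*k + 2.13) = -0.2996*k^4 + 0.6446*k^3 + 3.9436*k^2 - 1.6752*k - 3.7914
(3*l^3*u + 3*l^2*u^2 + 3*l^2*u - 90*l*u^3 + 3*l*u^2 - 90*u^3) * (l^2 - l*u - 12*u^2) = 3*l^5*u + 3*l^4*u - 129*l^3*u^3 + 54*l^2*u^4 - 129*l^2*u^3 + 1080*l*u^5 + 54*l*u^4 + 1080*u^5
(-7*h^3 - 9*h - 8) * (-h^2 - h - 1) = 7*h^5 + 7*h^4 + 16*h^3 + 17*h^2 + 17*h + 8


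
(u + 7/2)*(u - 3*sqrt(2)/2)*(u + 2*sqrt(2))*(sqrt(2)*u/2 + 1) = sqrt(2)*u^4/2 + 3*u^3/2 + 7*sqrt(2)*u^3/4 - 5*sqrt(2)*u^2/2 + 21*u^2/4 - 35*sqrt(2)*u/4 - 6*u - 21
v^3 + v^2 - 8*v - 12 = (v - 3)*(v + 2)^2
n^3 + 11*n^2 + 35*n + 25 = (n + 1)*(n + 5)^2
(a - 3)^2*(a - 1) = a^3 - 7*a^2 + 15*a - 9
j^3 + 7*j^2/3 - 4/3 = (j - 2/3)*(j + 1)*(j + 2)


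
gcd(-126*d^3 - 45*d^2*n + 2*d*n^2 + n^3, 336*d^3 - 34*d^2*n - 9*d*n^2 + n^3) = 42*d^2 + d*n - n^2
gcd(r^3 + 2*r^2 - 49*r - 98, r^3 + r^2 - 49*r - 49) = r^2 - 49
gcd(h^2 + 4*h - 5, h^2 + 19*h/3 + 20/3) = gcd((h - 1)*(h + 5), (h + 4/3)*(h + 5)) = h + 5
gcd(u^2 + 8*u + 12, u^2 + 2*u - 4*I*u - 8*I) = u + 2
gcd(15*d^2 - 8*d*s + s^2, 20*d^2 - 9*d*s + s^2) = -5*d + s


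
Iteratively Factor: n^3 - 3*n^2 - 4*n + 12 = (n - 2)*(n^2 - n - 6) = (n - 3)*(n - 2)*(n + 2)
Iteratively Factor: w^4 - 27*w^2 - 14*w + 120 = (w - 2)*(w^3 + 2*w^2 - 23*w - 60) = (w - 2)*(w + 3)*(w^2 - w - 20) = (w - 5)*(w - 2)*(w + 3)*(w + 4)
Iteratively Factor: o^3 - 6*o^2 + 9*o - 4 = (o - 1)*(o^2 - 5*o + 4) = (o - 4)*(o - 1)*(o - 1)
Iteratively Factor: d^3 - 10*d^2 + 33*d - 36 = (d - 3)*(d^2 - 7*d + 12) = (d - 4)*(d - 3)*(d - 3)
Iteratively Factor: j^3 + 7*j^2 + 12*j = (j)*(j^2 + 7*j + 12) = j*(j + 4)*(j + 3)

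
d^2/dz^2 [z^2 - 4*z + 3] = 2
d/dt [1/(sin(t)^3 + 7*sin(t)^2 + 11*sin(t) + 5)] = -(3*sin(t) + 11)*cos(t)/((sin(t) + 1)^3*(sin(t) + 5)^2)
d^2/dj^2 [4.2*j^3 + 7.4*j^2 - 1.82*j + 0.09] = 25.2*j + 14.8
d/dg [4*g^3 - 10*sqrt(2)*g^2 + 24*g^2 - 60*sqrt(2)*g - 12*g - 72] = 12*g^2 - 20*sqrt(2)*g + 48*g - 60*sqrt(2) - 12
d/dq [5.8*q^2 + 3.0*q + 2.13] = 11.6*q + 3.0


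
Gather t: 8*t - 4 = 8*t - 4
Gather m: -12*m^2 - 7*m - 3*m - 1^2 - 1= -12*m^2 - 10*m - 2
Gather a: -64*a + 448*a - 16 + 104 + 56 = 384*a + 144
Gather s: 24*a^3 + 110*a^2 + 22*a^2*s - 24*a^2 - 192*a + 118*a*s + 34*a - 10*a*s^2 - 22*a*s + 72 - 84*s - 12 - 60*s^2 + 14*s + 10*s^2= 24*a^3 + 86*a^2 - 158*a + s^2*(-10*a - 50) + s*(22*a^2 + 96*a - 70) + 60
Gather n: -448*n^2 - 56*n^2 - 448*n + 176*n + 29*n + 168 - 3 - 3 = -504*n^2 - 243*n + 162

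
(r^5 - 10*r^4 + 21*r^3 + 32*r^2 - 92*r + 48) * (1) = r^5 - 10*r^4 + 21*r^3 + 32*r^2 - 92*r + 48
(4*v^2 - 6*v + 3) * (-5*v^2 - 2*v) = -20*v^4 + 22*v^3 - 3*v^2 - 6*v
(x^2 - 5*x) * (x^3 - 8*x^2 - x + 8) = x^5 - 13*x^4 + 39*x^3 + 13*x^2 - 40*x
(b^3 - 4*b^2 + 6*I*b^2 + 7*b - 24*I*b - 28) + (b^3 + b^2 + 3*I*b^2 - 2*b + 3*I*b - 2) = 2*b^3 - 3*b^2 + 9*I*b^2 + 5*b - 21*I*b - 30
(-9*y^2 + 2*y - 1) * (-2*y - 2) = 18*y^3 + 14*y^2 - 2*y + 2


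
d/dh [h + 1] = 1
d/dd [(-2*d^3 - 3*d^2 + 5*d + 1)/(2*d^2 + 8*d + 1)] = (-4*d^4 - 32*d^3 - 40*d^2 - 10*d - 3)/(4*d^4 + 32*d^3 + 68*d^2 + 16*d + 1)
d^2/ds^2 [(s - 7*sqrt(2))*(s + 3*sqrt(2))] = 2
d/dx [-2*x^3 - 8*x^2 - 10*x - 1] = -6*x^2 - 16*x - 10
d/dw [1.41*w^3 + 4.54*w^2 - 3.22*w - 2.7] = 4.23*w^2 + 9.08*w - 3.22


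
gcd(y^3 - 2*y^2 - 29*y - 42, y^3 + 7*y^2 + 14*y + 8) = y + 2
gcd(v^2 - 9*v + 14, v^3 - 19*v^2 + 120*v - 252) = v - 7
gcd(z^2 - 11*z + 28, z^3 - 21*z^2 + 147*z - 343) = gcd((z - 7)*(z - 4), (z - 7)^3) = z - 7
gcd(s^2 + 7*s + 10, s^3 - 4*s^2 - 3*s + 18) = s + 2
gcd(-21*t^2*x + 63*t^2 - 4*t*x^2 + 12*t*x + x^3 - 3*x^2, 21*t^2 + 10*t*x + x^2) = 3*t + x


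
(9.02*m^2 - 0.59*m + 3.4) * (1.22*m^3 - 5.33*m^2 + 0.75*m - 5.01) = 11.0044*m^5 - 48.7964*m^4 + 14.0577*m^3 - 63.7547*m^2 + 5.5059*m - 17.034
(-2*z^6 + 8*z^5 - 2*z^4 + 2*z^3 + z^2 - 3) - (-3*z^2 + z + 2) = -2*z^6 + 8*z^5 - 2*z^4 + 2*z^3 + 4*z^2 - z - 5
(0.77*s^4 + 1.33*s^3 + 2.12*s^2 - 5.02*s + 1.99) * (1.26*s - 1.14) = 0.9702*s^5 + 0.798*s^4 + 1.155*s^3 - 8.742*s^2 + 8.2302*s - 2.2686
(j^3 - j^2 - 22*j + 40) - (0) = j^3 - j^2 - 22*j + 40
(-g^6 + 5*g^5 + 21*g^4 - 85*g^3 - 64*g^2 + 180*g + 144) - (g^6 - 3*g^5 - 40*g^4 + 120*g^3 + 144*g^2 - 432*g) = -2*g^6 + 8*g^5 + 61*g^4 - 205*g^3 - 208*g^2 + 612*g + 144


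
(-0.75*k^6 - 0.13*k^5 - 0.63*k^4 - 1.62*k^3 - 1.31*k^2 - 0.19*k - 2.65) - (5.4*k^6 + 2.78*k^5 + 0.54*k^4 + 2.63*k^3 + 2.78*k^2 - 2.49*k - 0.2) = -6.15*k^6 - 2.91*k^5 - 1.17*k^4 - 4.25*k^3 - 4.09*k^2 + 2.3*k - 2.45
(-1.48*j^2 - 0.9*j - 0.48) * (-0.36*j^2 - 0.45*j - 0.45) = 0.5328*j^4 + 0.99*j^3 + 1.2438*j^2 + 0.621*j + 0.216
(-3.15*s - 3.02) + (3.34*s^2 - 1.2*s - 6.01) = 3.34*s^2 - 4.35*s - 9.03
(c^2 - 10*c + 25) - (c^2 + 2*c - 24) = 49 - 12*c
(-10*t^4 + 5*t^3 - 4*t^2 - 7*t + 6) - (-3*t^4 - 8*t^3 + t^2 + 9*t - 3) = -7*t^4 + 13*t^3 - 5*t^2 - 16*t + 9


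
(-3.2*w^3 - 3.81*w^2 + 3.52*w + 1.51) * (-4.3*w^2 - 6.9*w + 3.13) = 13.76*w^5 + 38.463*w^4 + 1.137*w^3 - 42.7063*w^2 + 0.598599999999999*w + 4.7263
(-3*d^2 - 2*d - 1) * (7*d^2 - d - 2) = -21*d^4 - 11*d^3 + d^2 + 5*d + 2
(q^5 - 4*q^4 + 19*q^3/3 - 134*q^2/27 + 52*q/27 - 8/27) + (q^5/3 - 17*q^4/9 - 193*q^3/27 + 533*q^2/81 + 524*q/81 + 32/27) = 4*q^5/3 - 53*q^4/9 - 22*q^3/27 + 131*q^2/81 + 680*q/81 + 8/9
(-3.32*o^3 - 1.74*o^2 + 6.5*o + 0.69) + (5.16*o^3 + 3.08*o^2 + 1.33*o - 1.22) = 1.84*o^3 + 1.34*o^2 + 7.83*o - 0.53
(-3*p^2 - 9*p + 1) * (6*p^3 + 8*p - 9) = -18*p^5 - 54*p^4 - 18*p^3 - 45*p^2 + 89*p - 9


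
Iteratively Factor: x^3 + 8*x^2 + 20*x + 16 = (x + 2)*(x^2 + 6*x + 8) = (x + 2)*(x + 4)*(x + 2)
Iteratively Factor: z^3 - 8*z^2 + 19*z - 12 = (z - 4)*(z^2 - 4*z + 3) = (z - 4)*(z - 3)*(z - 1)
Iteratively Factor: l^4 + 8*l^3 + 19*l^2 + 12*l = (l + 4)*(l^3 + 4*l^2 + 3*l) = (l + 1)*(l + 4)*(l^2 + 3*l) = l*(l + 1)*(l + 4)*(l + 3)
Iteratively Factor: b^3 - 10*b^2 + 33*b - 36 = (b - 4)*(b^2 - 6*b + 9) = (b - 4)*(b - 3)*(b - 3)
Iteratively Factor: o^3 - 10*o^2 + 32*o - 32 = (o - 4)*(o^2 - 6*o + 8) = (o - 4)*(o - 2)*(o - 4)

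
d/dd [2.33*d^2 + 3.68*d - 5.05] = 4.66*d + 3.68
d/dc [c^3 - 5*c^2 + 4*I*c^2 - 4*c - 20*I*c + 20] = 3*c^2 + c*(-10 + 8*I) - 4 - 20*I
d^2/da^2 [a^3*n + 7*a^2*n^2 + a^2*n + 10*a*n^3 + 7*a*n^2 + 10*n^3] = 2*n*(3*a + 7*n + 1)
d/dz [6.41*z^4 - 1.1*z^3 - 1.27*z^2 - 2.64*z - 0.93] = 25.64*z^3 - 3.3*z^2 - 2.54*z - 2.64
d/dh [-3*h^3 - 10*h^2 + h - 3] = -9*h^2 - 20*h + 1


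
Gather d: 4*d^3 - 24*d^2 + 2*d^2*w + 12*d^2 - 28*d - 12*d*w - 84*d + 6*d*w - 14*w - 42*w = 4*d^3 + d^2*(2*w - 12) + d*(-6*w - 112) - 56*w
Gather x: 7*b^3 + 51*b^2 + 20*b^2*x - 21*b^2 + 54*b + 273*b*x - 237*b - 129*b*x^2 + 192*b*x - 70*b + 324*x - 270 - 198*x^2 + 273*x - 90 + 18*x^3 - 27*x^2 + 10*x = 7*b^3 + 30*b^2 - 253*b + 18*x^3 + x^2*(-129*b - 225) + x*(20*b^2 + 465*b + 607) - 360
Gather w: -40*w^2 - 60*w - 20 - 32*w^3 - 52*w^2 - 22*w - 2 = -32*w^3 - 92*w^2 - 82*w - 22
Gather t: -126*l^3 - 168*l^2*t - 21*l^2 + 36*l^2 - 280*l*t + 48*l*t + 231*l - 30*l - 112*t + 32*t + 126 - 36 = -126*l^3 + 15*l^2 + 201*l + t*(-168*l^2 - 232*l - 80) + 90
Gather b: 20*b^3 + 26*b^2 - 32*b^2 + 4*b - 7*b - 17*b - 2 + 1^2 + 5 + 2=20*b^3 - 6*b^2 - 20*b + 6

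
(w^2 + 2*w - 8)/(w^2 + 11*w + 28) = (w - 2)/(w + 7)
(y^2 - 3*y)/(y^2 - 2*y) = (y - 3)/(y - 2)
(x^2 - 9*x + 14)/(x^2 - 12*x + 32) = (x^2 - 9*x + 14)/(x^2 - 12*x + 32)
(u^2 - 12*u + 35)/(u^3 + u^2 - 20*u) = (u^2 - 12*u + 35)/(u*(u^2 + u - 20))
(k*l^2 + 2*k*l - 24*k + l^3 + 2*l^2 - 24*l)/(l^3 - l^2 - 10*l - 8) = (k*l + 6*k + l^2 + 6*l)/(l^2 + 3*l + 2)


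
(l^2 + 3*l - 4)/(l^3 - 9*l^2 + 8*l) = (l + 4)/(l*(l - 8))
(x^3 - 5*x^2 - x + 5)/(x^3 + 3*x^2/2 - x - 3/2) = 2*(x - 5)/(2*x + 3)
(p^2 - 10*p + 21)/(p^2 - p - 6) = (p - 7)/(p + 2)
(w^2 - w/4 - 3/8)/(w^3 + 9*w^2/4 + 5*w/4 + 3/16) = 2*(4*w - 3)/(8*w^2 + 14*w + 3)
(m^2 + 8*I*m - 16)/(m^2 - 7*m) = (m^2 + 8*I*m - 16)/(m*(m - 7))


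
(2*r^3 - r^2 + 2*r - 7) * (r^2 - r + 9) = 2*r^5 - 3*r^4 + 21*r^3 - 18*r^2 + 25*r - 63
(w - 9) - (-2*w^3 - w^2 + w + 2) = 2*w^3 + w^2 - 11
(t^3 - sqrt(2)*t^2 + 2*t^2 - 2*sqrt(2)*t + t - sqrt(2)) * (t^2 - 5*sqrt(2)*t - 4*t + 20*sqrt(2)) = t^5 - 6*sqrt(2)*t^4 - 2*t^4 + 3*t^3 + 12*sqrt(2)*t^3 - 24*t^2 + 42*sqrt(2)*t^2 - 70*t + 24*sqrt(2)*t - 40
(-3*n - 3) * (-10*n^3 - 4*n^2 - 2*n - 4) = 30*n^4 + 42*n^3 + 18*n^2 + 18*n + 12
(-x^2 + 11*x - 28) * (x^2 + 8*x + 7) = -x^4 + 3*x^3 + 53*x^2 - 147*x - 196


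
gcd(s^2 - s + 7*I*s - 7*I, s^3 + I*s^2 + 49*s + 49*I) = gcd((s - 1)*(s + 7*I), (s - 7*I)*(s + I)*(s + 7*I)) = s + 7*I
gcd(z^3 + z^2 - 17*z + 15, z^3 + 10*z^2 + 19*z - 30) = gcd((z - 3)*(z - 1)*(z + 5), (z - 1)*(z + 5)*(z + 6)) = z^2 + 4*z - 5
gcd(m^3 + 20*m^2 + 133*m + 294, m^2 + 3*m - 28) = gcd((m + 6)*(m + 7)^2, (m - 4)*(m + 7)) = m + 7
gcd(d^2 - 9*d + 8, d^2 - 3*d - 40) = d - 8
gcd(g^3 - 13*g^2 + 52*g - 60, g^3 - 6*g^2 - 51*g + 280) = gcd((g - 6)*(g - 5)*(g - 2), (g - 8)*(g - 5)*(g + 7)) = g - 5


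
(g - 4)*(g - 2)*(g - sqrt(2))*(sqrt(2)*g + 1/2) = sqrt(2)*g^4 - 6*sqrt(2)*g^3 - 3*g^3/2 + 9*g^2 + 15*sqrt(2)*g^2/2 - 12*g + 3*sqrt(2)*g - 4*sqrt(2)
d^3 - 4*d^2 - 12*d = d*(d - 6)*(d + 2)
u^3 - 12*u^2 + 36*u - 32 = (u - 8)*(u - 2)^2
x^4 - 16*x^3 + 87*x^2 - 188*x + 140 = (x - 7)*(x - 5)*(x - 2)^2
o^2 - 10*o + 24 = (o - 6)*(o - 4)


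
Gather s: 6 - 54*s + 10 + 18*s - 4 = 12 - 36*s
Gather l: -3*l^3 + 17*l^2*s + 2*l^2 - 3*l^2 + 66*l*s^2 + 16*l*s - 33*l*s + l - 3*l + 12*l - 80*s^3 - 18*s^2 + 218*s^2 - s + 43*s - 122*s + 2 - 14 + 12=-3*l^3 + l^2*(17*s - 1) + l*(66*s^2 - 17*s + 10) - 80*s^3 + 200*s^2 - 80*s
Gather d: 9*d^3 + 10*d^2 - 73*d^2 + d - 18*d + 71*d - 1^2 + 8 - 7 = 9*d^3 - 63*d^2 + 54*d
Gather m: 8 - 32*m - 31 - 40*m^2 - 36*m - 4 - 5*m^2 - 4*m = -45*m^2 - 72*m - 27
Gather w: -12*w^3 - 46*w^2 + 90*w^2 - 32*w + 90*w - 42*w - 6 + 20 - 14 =-12*w^3 + 44*w^2 + 16*w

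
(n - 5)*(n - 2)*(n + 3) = n^3 - 4*n^2 - 11*n + 30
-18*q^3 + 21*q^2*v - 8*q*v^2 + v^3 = (-3*q + v)^2*(-2*q + v)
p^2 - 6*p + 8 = (p - 4)*(p - 2)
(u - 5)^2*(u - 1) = u^3 - 11*u^2 + 35*u - 25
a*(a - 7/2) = a^2 - 7*a/2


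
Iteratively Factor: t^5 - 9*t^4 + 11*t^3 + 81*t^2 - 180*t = (t + 3)*(t^4 - 12*t^3 + 47*t^2 - 60*t) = (t - 4)*(t + 3)*(t^3 - 8*t^2 + 15*t) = (t - 5)*(t - 4)*(t + 3)*(t^2 - 3*t) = t*(t - 5)*(t - 4)*(t + 3)*(t - 3)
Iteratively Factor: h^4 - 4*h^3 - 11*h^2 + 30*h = (h)*(h^3 - 4*h^2 - 11*h + 30) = h*(h - 5)*(h^2 + h - 6) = h*(h - 5)*(h + 3)*(h - 2)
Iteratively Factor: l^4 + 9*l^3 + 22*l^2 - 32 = (l - 1)*(l^3 + 10*l^2 + 32*l + 32) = (l - 1)*(l + 4)*(l^2 + 6*l + 8) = (l - 1)*(l + 2)*(l + 4)*(l + 4)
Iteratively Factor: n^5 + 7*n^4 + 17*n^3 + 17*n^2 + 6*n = (n + 1)*(n^4 + 6*n^3 + 11*n^2 + 6*n) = (n + 1)*(n + 2)*(n^3 + 4*n^2 + 3*n) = (n + 1)*(n + 2)*(n + 3)*(n^2 + n) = (n + 1)^2*(n + 2)*(n + 3)*(n)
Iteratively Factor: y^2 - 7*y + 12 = (y - 3)*(y - 4)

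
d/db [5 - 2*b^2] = -4*b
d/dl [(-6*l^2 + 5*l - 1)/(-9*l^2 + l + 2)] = (39*l^2 - 42*l + 11)/(81*l^4 - 18*l^3 - 35*l^2 + 4*l + 4)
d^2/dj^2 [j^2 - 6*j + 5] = 2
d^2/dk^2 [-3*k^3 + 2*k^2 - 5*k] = 4 - 18*k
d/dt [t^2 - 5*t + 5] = 2*t - 5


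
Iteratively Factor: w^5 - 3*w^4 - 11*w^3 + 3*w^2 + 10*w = (w - 5)*(w^4 + 2*w^3 - w^2 - 2*w) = (w - 5)*(w + 1)*(w^3 + w^2 - 2*w) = (w - 5)*(w - 1)*(w + 1)*(w^2 + 2*w) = w*(w - 5)*(w - 1)*(w + 1)*(w + 2)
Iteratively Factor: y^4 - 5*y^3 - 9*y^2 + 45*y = (y)*(y^3 - 5*y^2 - 9*y + 45) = y*(y - 3)*(y^2 - 2*y - 15) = y*(y - 3)*(y + 3)*(y - 5)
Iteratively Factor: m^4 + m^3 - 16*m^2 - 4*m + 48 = (m + 2)*(m^3 - m^2 - 14*m + 24) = (m - 3)*(m + 2)*(m^2 + 2*m - 8) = (m - 3)*(m + 2)*(m + 4)*(m - 2)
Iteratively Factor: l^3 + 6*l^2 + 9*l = (l + 3)*(l^2 + 3*l) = l*(l + 3)*(l + 3)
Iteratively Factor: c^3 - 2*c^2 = (c)*(c^2 - 2*c) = c^2*(c - 2)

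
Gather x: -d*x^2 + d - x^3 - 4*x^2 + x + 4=d - x^3 + x^2*(-d - 4) + x + 4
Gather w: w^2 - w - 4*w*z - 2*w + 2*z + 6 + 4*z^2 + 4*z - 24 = w^2 + w*(-4*z - 3) + 4*z^2 + 6*z - 18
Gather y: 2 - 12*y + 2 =4 - 12*y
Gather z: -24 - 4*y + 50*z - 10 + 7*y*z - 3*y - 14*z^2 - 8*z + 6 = -7*y - 14*z^2 + z*(7*y + 42) - 28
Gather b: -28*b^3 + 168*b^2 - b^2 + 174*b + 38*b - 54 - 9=-28*b^3 + 167*b^2 + 212*b - 63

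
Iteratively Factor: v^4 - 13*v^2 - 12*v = (v)*(v^3 - 13*v - 12) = v*(v + 3)*(v^2 - 3*v - 4) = v*(v - 4)*(v + 3)*(v + 1)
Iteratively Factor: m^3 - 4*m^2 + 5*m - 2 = (m - 2)*(m^2 - 2*m + 1) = (m - 2)*(m - 1)*(m - 1)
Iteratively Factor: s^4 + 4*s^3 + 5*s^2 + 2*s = (s + 2)*(s^3 + 2*s^2 + s) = (s + 1)*(s + 2)*(s^2 + s) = (s + 1)^2*(s + 2)*(s)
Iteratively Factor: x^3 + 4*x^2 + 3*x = (x + 1)*(x^2 + 3*x) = (x + 1)*(x + 3)*(x)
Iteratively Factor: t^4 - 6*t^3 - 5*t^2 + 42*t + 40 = (t + 1)*(t^3 - 7*t^2 + 2*t + 40) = (t - 5)*(t + 1)*(t^2 - 2*t - 8) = (t - 5)*(t - 4)*(t + 1)*(t + 2)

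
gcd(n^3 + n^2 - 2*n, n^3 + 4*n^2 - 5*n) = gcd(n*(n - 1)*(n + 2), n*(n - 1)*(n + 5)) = n^2 - n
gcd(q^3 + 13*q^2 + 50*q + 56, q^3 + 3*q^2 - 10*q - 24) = q^2 + 6*q + 8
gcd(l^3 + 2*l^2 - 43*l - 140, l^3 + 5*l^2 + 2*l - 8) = l + 4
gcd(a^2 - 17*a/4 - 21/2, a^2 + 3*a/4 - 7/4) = a + 7/4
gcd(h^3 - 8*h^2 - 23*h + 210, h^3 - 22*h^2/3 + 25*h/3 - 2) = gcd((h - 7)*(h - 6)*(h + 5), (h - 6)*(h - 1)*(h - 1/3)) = h - 6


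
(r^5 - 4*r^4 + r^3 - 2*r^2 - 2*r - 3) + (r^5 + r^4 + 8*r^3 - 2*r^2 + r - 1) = 2*r^5 - 3*r^4 + 9*r^3 - 4*r^2 - r - 4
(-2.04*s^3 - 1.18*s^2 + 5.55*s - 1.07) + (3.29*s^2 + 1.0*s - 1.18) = -2.04*s^3 + 2.11*s^2 + 6.55*s - 2.25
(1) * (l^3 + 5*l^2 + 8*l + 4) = l^3 + 5*l^2 + 8*l + 4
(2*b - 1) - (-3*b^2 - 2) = 3*b^2 + 2*b + 1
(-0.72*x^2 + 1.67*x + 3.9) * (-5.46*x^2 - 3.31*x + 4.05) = 3.9312*x^4 - 6.735*x^3 - 29.7377*x^2 - 6.1455*x + 15.795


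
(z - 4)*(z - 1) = z^2 - 5*z + 4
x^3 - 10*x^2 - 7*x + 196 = (x - 7)^2*(x + 4)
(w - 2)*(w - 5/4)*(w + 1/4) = w^3 - 3*w^2 + 27*w/16 + 5/8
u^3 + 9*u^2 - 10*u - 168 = (u - 4)*(u + 6)*(u + 7)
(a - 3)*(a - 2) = a^2 - 5*a + 6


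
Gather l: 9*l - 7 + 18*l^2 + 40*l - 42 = 18*l^2 + 49*l - 49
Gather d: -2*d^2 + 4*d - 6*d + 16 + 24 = -2*d^2 - 2*d + 40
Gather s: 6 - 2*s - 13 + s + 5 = -s - 2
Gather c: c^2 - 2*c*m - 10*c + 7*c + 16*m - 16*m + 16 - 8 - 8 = c^2 + c*(-2*m - 3)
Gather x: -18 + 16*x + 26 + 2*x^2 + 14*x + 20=2*x^2 + 30*x + 28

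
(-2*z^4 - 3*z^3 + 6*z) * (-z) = 2*z^5 + 3*z^4 - 6*z^2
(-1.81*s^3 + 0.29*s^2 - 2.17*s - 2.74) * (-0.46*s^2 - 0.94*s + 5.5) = 0.8326*s^5 + 1.568*s^4 - 9.2294*s^3 + 4.8952*s^2 - 9.3594*s - 15.07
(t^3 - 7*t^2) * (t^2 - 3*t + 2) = t^5 - 10*t^4 + 23*t^3 - 14*t^2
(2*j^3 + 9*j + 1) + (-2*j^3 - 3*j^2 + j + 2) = -3*j^2 + 10*j + 3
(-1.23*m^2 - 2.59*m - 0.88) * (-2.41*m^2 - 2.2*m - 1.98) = 2.9643*m^4 + 8.9479*m^3 + 10.2542*m^2 + 7.0642*m + 1.7424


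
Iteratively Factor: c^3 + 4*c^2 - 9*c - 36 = (c + 3)*(c^2 + c - 12) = (c + 3)*(c + 4)*(c - 3)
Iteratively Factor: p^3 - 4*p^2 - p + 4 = (p - 1)*(p^2 - 3*p - 4) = (p - 1)*(p + 1)*(p - 4)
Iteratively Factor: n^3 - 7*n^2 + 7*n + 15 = (n + 1)*(n^2 - 8*n + 15) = (n - 5)*(n + 1)*(n - 3)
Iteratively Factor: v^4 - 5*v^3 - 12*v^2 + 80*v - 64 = (v - 4)*(v^3 - v^2 - 16*v + 16) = (v - 4)^2*(v^2 + 3*v - 4) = (v - 4)^2*(v - 1)*(v + 4)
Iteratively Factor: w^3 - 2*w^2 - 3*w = (w)*(w^2 - 2*w - 3) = w*(w - 3)*(w + 1)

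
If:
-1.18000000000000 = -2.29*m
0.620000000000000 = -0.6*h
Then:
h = -1.03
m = 0.52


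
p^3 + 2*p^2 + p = p*(p + 1)^2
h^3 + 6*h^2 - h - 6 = (h - 1)*(h + 1)*(h + 6)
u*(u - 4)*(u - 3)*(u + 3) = u^4 - 4*u^3 - 9*u^2 + 36*u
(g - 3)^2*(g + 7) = g^3 + g^2 - 33*g + 63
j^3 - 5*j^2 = j^2*(j - 5)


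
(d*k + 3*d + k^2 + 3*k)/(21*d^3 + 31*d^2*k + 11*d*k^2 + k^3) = (k + 3)/(21*d^2 + 10*d*k + k^2)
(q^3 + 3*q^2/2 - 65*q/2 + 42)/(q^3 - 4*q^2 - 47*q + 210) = (q^2 - 11*q/2 + 6)/(q^2 - 11*q + 30)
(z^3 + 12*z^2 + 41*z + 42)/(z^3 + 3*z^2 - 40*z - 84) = (z + 3)/(z - 6)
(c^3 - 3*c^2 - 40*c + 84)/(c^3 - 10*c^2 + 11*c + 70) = (c^2 + 4*c - 12)/(c^2 - 3*c - 10)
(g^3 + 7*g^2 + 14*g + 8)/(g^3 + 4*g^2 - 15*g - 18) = (g^2 + 6*g + 8)/(g^2 + 3*g - 18)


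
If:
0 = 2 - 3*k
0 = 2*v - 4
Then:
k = 2/3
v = 2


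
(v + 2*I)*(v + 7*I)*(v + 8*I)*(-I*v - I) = -I*v^4 + 17*v^3 - I*v^3 + 17*v^2 + 86*I*v^2 - 112*v + 86*I*v - 112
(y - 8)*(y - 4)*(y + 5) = y^3 - 7*y^2 - 28*y + 160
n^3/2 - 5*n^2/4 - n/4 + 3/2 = (n/2 + 1/2)*(n - 2)*(n - 3/2)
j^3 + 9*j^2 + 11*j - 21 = (j - 1)*(j + 3)*(j + 7)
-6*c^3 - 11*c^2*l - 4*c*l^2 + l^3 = (-6*c + l)*(c + l)^2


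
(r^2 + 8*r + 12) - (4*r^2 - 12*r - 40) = -3*r^2 + 20*r + 52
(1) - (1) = 0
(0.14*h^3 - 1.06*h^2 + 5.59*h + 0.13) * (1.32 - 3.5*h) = -0.49*h^4 + 3.8948*h^3 - 20.9642*h^2 + 6.9238*h + 0.1716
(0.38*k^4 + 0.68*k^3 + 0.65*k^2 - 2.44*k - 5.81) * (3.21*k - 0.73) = 1.2198*k^5 + 1.9054*k^4 + 1.5901*k^3 - 8.3069*k^2 - 16.8689*k + 4.2413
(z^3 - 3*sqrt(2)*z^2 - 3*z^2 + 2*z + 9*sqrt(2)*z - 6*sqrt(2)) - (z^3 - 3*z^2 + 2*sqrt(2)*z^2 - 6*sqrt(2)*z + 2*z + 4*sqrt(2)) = -5*sqrt(2)*z^2 + 15*sqrt(2)*z - 10*sqrt(2)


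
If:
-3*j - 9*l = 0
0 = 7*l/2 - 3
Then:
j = -18/7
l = 6/7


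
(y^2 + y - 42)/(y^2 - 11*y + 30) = (y + 7)/(y - 5)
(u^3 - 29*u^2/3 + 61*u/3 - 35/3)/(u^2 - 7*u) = u - 8/3 + 5/(3*u)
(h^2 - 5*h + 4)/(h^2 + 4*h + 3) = (h^2 - 5*h + 4)/(h^2 + 4*h + 3)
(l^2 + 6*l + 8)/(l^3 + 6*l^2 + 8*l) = 1/l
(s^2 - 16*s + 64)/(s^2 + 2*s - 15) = (s^2 - 16*s + 64)/(s^2 + 2*s - 15)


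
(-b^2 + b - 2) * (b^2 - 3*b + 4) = -b^4 + 4*b^3 - 9*b^2 + 10*b - 8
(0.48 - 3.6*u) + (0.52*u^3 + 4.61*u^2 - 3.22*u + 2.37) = 0.52*u^3 + 4.61*u^2 - 6.82*u + 2.85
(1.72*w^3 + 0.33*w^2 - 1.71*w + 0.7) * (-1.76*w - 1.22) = -3.0272*w^4 - 2.6792*w^3 + 2.607*w^2 + 0.8542*w - 0.854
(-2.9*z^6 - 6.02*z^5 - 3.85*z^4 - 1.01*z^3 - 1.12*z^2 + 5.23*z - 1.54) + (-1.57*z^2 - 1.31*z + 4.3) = -2.9*z^6 - 6.02*z^5 - 3.85*z^4 - 1.01*z^3 - 2.69*z^2 + 3.92*z + 2.76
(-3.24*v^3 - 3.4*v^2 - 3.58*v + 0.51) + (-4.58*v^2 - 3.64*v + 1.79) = -3.24*v^3 - 7.98*v^2 - 7.22*v + 2.3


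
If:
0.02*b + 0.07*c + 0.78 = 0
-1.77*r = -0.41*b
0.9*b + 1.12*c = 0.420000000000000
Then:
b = 22.24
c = -17.50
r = 5.15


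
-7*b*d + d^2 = d*(-7*b + d)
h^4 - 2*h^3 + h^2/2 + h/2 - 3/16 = (h - 3/2)*(h - 1/2)^2*(h + 1/2)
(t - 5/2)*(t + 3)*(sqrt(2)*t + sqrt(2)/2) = sqrt(2)*t^3 + sqrt(2)*t^2 - 29*sqrt(2)*t/4 - 15*sqrt(2)/4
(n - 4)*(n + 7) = n^2 + 3*n - 28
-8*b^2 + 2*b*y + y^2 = (-2*b + y)*(4*b + y)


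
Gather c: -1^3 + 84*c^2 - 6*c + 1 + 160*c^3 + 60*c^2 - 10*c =160*c^3 + 144*c^2 - 16*c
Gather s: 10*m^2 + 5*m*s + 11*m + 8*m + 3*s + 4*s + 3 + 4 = 10*m^2 + 19*m + s*(5*m + 7) + 7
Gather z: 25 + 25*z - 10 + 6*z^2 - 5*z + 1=6*z^2 + 20*z + 16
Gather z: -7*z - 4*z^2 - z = -4*z^2 - 8*z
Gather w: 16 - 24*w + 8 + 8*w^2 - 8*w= 8*w^2 - 32*w + 24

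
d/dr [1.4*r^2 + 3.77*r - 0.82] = 2.8*r + 3.77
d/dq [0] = 0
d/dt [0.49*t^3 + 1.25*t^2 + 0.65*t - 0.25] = 1.47*t^2 + 2.5*t + 0.65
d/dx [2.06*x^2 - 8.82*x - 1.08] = 4.12*x - 8.82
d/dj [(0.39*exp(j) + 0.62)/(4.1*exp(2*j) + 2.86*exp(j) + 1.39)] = (-(0.39*exp(j) + 0.62)*(8.2*exp(j) + 2.86) + 1.599*exp(2*j) + 1.1154*exp(j) + 0.5421)*exp(j)/(4.1*exp(2*j) + 2.86*exp(j) + 1.39)^2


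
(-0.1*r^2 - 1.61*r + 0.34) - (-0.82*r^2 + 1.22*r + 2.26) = 0.72*r^2 - 2.83*r - 1.92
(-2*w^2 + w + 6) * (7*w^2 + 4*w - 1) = -14*w^4 - w^3 + 48*w^2 + 23*w - 6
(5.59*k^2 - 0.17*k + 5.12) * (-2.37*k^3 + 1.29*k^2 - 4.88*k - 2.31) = -13.2483*k^5 + 7.614*k^4 - 39.6329*k^3 - 5.4785*k^2 - 24.5929*k - 11.8272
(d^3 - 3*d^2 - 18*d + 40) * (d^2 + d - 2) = d^5 - 2*d^4 - 23*d^3 + 28*d^2 + 76*d - 80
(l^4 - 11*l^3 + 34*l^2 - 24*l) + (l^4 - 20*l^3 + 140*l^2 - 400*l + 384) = 2*l^4 - 31*l^3 + 174*l^2 - 424*l + 384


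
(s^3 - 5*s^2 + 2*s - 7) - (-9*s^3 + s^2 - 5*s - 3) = 10*s^3 - 6*s^2 + 7*s - 4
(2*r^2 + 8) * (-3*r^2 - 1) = -6*r^4 - 26*r^2 - 8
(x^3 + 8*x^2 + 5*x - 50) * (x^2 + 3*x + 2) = x^5 + 11*x^4 + 31*x^3 - 19*x^2 - 140*x - 100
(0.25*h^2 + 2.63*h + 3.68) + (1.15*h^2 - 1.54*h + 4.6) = 1.4*h^2 + 1.09*h + 8.28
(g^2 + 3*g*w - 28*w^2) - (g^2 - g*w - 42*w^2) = 4*g*w + 14*w^2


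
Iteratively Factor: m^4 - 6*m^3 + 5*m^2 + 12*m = (m + 1)*(m^3 - 7*m^2 + 12*m) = m*(m + 1)*(m^2 - 7*m + 12) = m*(m - 4)*(m + 1)*(m - 3)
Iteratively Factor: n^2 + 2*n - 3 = (n - 1)*(n + 3)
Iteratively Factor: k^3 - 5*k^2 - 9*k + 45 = (k - 5)*(k^2 - 9) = (k - 5)*(k + 3)*(k - 3)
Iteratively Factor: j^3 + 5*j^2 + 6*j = (j + 2)*(j^2 + 3*j) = j*(j + 2)*(j + 3)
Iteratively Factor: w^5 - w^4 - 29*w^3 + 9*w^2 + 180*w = (w + 3)*(w^4 - 4*w^3 - 17*w^2 + 60*w) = (w + 3)*(w + 4)*(w^3 - 8*w^2 + 15*w) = (w - 3)*(w + 3)*(w + 4)*(w^2 - 5*w) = w*(w - 3)*(w + 3)*(w + 4)*(w - 5)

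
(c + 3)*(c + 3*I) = c^2 + 3*c + 3*I*c + 9*I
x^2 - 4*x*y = x*(x - 4*y)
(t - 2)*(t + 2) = t^2 - 4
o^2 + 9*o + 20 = (o + 4)*(o + 5)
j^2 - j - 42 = (j - 7)*(j + 6)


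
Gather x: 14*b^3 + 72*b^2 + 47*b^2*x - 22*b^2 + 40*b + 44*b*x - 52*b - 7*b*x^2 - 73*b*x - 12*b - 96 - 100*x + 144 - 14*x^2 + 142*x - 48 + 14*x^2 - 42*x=14*b^3 + 50*b^2 - 7*b*x^2 - 24*b + x*(47*b^2 - 29*b)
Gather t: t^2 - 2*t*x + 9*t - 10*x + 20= t^2 + t*(9 - 2*x) - 10*x + 20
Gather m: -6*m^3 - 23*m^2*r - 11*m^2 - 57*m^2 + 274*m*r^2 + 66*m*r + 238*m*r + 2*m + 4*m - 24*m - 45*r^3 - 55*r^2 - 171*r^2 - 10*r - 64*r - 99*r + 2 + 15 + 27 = -6*m^3 + m^2*(-23*r - 68) + m*(274*r^2 + 304*r - 18) - 45*r^3 - 226*r^2 - 173*r + 44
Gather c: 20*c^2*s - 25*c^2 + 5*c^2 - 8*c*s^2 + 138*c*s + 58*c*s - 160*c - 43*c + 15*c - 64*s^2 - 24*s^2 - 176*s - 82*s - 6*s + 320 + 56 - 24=c^2*(20*s - 20) + c*(-8*s^2 + 196*s - 188) - 88*s^2 - 264*s + 352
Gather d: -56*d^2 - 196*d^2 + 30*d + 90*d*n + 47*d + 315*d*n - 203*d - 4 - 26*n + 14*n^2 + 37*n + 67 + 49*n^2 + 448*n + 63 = -252*d^2 + d*(405*n - 126) + 63*n^2 + 459*n + 126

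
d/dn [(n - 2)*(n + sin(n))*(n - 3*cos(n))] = (n - 2)*(n + sin(n))*(3*sin(n) + 1) + (n - 2)*(n - 3*cos(n))*(cos(n) + 1) + (n + sin(n))*(n - 3*cos(n))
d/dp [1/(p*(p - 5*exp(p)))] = (p*(5*exp(p) - 1) - p + 5*exp(p))/(p^2*(p - 5*exp(p))^2)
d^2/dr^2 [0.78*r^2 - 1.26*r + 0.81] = 1.56000000000000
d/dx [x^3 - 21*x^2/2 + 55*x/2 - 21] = 3*x^2 - 21*x + 55/2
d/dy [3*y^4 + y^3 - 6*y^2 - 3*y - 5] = 12*y^3 + 3*y^2 - 12*y - 3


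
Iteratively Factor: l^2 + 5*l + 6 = (l + 2)*(l + 3)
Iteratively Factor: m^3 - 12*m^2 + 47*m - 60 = (m - 3)*(m^2 - 9*m + 20) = (m - 4)*(m - 3)*(m - 5)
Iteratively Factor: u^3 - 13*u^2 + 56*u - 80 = (u - 4)*(u^2 - 9*u + 20) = (u - 4)^2*(u - 5)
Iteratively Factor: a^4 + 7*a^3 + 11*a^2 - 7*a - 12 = (a + 1)*(a^3 + 6*a^2 + 5*a - 12) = (a + 1)*(a + 4)*(a^2 + 2*a - 3) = (a + 1)*(a + 3)*(a + 4)*(a - 1)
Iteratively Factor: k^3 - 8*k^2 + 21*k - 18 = (k - 3)*(k^2 - 5*k + 6) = (k - 3)^2*(k - 2)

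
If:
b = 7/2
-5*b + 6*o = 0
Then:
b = 7/2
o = 35/12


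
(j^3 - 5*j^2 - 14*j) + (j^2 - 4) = j^3 - 4*j^2 - 14*j - 4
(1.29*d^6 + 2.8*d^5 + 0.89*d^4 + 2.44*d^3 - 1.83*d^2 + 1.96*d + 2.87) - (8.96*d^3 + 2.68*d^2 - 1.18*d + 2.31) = 1.29*d^6 + 2.8*d^5 + 0.89*d^4 - 6.52*d^3 - 4.51*d^2 + 3.14*d + 0.56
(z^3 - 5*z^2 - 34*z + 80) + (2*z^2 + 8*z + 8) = z^3 - 3*z^2 - 26*z + 88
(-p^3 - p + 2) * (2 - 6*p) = 6*p^4 - 2*p^3 + 6*p^2 - 14*p + 4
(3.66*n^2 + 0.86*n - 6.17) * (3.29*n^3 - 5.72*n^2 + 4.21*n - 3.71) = 12.0414*n^5 - 18.1058*n^4 - 9.8099*n^3 + 25.3344*n^2 - 29.1663*n + 22.8907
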